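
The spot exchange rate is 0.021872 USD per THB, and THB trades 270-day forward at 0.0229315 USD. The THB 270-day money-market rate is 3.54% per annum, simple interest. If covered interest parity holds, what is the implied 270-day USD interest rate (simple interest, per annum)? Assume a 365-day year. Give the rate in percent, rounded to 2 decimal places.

10.26%

T = 270/365 years.
F/S = 0.0229315/0.021872 = 1.0484409 = (growth of USD) / (growth of THB).
THB growth factor: 1 + 0.0354×270/365 = 1.0261863.
So the USD growth factor = 1.0758957.
(1.0758957 − 1)/T = 0.102600, i.e. 10.26%.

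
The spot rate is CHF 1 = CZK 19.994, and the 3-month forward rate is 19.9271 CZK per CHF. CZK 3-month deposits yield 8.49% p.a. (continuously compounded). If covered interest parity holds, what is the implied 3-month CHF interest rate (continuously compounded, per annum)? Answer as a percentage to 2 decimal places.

T = 3/12 years.
F/S = 19.9271/19.994 = 0.9966540 = (growth of CZK) / (growth of CHF).
The CZK side grows by e^(0.0849×3/12) = 1.0214519.
That pins the CHF growth at 1.0248812.
Take logs: ln 1.0248812 / (3/12) = 0.098307, so 9.83%.

9.83%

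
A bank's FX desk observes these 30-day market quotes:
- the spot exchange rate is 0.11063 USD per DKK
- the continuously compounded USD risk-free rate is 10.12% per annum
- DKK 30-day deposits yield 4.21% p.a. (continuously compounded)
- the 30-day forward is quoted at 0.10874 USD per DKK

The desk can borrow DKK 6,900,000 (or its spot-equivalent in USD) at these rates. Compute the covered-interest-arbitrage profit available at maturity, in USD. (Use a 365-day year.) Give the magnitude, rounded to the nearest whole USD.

USD 16,816

T = 30/365 years.
Keep in DKK, deliver into the forward: 6,900,000·1.00346627·0.10874 = USD 752,906.76.
Swap to USD now, deposit: 6,900,000·0.11063·1.0083525 = USD 769,722.86.
The quoted forward undervalues DKK, so borrow DKK, convert to USD at spot, deposit the USD at 10.12%, and buy DKK forward at 0.10874 to cover the loan.
Profit = 769,722.86 − 752,906.76 = USD 16,816.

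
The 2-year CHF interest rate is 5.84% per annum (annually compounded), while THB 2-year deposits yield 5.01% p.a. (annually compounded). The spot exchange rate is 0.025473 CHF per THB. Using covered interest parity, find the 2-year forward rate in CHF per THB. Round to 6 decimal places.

T = 2 years.
CHF accumulates by (1 + 0.0584)^2 = 1.1202106.
Growth of 1 THB over T: (1 + 0.0501)^2 = 1.102710.
So F = 0.025473 × 1.1202106 / 1.102710 = 0.02587727 (CHF/THB).

0.025877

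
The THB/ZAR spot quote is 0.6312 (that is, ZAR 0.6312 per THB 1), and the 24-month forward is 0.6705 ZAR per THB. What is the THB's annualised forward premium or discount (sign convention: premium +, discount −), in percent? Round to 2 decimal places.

T = 2 years.
Period premium: (0.6705 − 0.6312)/0.6312 = 0.0622624.
Per annum: 0.0622624 / 2 = 0.031131 = 3.11%.

+3.11%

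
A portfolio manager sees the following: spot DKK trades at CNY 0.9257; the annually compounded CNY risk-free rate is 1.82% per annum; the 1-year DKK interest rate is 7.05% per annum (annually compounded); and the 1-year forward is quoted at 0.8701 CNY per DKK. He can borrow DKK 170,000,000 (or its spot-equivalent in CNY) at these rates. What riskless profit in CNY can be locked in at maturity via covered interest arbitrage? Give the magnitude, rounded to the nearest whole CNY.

CNY 1,887,967

T = 1 year.
Route A — deposit DKK, sell forward: 170,000,000 × 1.070500 × 0.8701 = CNY 158,345,148.50.
Route B — convert at spot, deposit CNY: 170,000,000 × 0.9257 × 1.018200 = CNY 160,233,115.80.
The quoted forward undervalues DKK, so borrow DKK, convert to CNY at spot, deposit the CNY at 1.82%, and buy DKK forward at 0.8701 to cover the loan.
The gap between the two covered legs is CNY 1,887,967.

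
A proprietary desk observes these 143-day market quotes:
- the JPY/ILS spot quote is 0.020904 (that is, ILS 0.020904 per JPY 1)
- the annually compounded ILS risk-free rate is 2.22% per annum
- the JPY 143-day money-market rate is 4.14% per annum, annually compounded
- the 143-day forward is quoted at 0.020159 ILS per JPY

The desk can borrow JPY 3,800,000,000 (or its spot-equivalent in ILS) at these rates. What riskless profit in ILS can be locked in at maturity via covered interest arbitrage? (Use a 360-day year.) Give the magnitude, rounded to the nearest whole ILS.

ILS 2,282,478

T = 143/360 years.
Keep in JPY, deliver into the forward: 3,800,000,000·1.0162442273·0.020159 = ILS 77,848,576.04.
Swap to ILS now, deposit: 3,800,000,000·0.020904·1.0087600212 = ILS 80,131,054.04.
The quoted forward undervalues JPY, so borrow JPY, convert to ILS at spot, deposit the ILS at 2.22%, and buy JPY forward at 0.020159 to cover the loan.
Arbitrage profit = |77,848,576.04 − 80,131,054.04| = ILS 2,282,478.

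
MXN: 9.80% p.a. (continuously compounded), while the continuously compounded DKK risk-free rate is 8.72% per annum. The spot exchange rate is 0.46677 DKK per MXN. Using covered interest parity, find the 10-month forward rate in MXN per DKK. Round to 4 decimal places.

T = 10/12 years.
DKK accumulates by e^(0.0872×10/12) = 1.075372.
MXN accumulates by e^(0.0980×10/12) = 1.0850941.
Forward (DKK per MXN) = 0.46677 × 1.075372 / 1.0850941 = 0.4625879.
Quoted the other way: 1/0.4625879 = 2.1618 MXN per DKK.

2.1618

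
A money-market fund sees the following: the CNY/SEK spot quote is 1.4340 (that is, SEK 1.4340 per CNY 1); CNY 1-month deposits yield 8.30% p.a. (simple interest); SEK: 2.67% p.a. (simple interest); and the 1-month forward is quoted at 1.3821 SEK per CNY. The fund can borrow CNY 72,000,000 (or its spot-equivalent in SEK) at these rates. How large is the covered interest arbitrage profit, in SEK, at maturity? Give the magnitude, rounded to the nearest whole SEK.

SEK 3,278,241

T = 1/12 years.
Route A — deposit CNY, sell forward: 72,000,000 × 1.00691666667 × 1.3821 = SEK 100,199,485.80.
Route B — convert at spot, deposit SEK: 72,000,000 × 1.4340 × 1.002225 = SEK 103,477,726.80.
The quoted forward undervalues CNY, so borrow CNY, convert to SEK at spot, deposit the SEK at 2.67%, and buy CNY forward at 1.3821 to cover the loan.
The gap between the two covered legs is SEK 3,278,241.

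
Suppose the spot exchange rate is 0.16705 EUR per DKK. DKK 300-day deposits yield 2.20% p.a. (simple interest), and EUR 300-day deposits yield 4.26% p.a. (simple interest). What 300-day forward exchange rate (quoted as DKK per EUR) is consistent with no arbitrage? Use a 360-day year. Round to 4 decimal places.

T = 300/360 years.
EUR accumulates by 1 + 0.0426×300/360 = 1.035500.
DKK growth factor: 1 + 0.0220×300/360 = 1.0183333.
CIP: F = S · (grow EUR)/(grow DKK) = 0.16705 × 1.035500/1.0183333 = 0.1698661 EUR per DKK.
Quoted the other way: 1/0.1698661 = 5.8870 DKK per EUR.

5.8870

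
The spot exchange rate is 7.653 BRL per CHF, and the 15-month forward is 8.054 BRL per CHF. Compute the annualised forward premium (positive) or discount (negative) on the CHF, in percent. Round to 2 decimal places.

T = 15/12 years.
(F − S)/S = (8.054 − 7.653)/7.653 = 0.0523978.
×(1/T) gives 4.19% p.a.

+4.19%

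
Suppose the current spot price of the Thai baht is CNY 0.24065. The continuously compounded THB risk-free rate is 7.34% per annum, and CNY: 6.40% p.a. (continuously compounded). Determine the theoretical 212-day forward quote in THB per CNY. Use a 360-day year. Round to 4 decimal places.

T = 212/360 years.
Growth of 1 CNY over T: e^(0.0640×212/360) = 1.0384081.
Growth of 1 THB over T: e^(0.0734×212/360) = 1.0441722.
CIP: F = S · (grow CNY)/(grow THB) = 0.24065 × 1.0384081/1.0441722 = 0.2393215 CNY per THB.
Invert for THB per CNY: 1 / 0.2393215 = 4.1785.

4.1785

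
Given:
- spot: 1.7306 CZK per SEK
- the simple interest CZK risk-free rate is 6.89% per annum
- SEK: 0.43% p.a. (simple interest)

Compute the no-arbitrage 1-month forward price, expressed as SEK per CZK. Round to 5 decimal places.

0.57474

T = 1/12 years.
Growth of 1 CZK over T: 1 + 0.0689×1/12 = 1.0057417.
SEK growth factor: 1 + 0.0043×1/12 = 1.0003583.
So F = 1.7306 × 1.0057417 / 1.0003583 = 1.739913 (CZK/SEK).
Invert for SEK per CZK: 1 / 1.739913 = 0.57474.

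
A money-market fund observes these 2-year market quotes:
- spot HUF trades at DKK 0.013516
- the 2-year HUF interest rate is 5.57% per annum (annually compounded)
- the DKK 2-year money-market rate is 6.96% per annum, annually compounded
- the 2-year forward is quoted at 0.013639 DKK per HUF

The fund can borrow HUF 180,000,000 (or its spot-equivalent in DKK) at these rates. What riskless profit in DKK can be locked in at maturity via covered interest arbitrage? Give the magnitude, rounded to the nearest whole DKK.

DKK 47,196

T = 2 years.
Invest the HUF and cover forward: 180,000,000 × 1.11450249 × 0.013639 = DKK 2,736,125.90.
Convert at spot and invest in DKK: 180,000,000 × 0.013516 × 1.14404416 = DKK 2,783,322.16.
The quoted forward undervalues HUF, so borrow HUF, convert to DKK at spot, deposit the DKK at 6.96%, and buy HUF forward at 0.013639 to cover the loan.
Profit = 2,783,322.16 − 2,736,125.90 = DKK 47,196.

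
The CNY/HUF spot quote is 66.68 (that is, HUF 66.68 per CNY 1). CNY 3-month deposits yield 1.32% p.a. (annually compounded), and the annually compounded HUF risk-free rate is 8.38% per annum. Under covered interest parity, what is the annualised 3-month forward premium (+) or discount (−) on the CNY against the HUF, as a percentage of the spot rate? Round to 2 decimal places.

T = 3/12 years.
F = S · g_HUF/g_CNY = 66.68 × 1.0203221/1.0032838 = 67.81240.
Annualised premium = (F − S)/S × (1/T) = (67.81240 − 66.68)/66.68 ÷ (3/12) = 6.79%.

+6.79%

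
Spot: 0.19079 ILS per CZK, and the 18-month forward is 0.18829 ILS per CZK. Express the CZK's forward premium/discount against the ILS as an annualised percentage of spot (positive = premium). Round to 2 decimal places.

-0.87%

T = 18/12 years.
Period premium: (0.18829 − 0.19079)/0.19079 = -0.0131034.
Per annum: -0.0131034 / (18/12) = -0.008736 = -0.87%.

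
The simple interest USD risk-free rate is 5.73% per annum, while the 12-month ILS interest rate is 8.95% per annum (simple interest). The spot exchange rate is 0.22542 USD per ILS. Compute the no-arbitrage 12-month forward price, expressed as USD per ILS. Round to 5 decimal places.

0.21876

T = 1 year.
USD growth factor: 1 + 0.0573×1 = 1.057300.
ILS accumulates by 1 + 0.0895×1 = 1.089500.
So F = 0.22542 × 1.057300 / 1.089500 = 0.2187577 (USD/ILS).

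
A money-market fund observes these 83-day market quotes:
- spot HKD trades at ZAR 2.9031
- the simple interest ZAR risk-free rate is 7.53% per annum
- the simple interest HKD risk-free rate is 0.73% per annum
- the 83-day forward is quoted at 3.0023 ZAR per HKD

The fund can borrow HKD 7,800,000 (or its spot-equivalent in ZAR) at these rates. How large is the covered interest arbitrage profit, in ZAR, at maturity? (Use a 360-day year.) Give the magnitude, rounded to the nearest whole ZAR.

T = 83/360 years.
Keep in HKD, deliver into the forward: 7,800,000·1.0016830556·3.0023 = ZAR 23,457,353.70.
Swap to ZAR now, deposit: 7,800,000·2.9031·1.0173608333 = ZAR 23,037,301.83.
The quoted forward overvalues HKD, so borrow ZAR, buy HKD at spot, deposit the HKD at 0.73%, and sell the proceeds forward at 3.0023.
The gap between the two covered legs is ZAR 420,052.

ZAR 420,052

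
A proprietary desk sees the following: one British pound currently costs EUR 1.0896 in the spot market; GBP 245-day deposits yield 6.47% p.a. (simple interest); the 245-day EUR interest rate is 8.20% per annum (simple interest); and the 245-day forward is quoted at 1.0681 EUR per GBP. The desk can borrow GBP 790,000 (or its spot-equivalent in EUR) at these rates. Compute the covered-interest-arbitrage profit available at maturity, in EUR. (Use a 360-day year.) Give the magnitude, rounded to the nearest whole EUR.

T = 245/360 years.
Keep in GBP, deliver into the forward: 790,000·1.04403194·1.0681 = EUR 880,953.11.
Swap to EUR now, deposit: 790,000·1.0896·1.05580556 = EUR 908,820.53.
The quoted forward undervalues GBP, so borrow GBP, convert to EUR at spot, deposit the EUR at 8.20%, and buy GBP forward at 1.0681 to cover the loan.
The gap between the two covered legs is EUR 27,867.

EUR 27,867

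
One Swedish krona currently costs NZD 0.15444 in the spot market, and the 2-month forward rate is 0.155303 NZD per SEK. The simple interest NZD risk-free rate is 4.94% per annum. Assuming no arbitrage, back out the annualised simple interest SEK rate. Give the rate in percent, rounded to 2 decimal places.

T = 2/12 years.
By CIP, F/S equals the NZD-to-SEK growth ratio: 0.155303/0.15444 = 1.0055879.
The NZD side grows by 1 + 0.0494×2/12 = 1.0082333.
That pins the SEK growth at 1.0026307.
r = (1.0026307 − 1)/(2/12) = 0.015784 → 1.58%.

1.58%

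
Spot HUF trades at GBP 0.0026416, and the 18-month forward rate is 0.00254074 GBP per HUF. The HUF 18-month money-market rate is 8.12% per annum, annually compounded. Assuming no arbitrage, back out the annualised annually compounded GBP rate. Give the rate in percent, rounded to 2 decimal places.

5.35%

T = 18/12 years.
CIP gives F = S · g_GBP/g_HUF, so g_GBP/g_HUF = 0.00254074/0.0026416 = 0.9618186.
HUF growth factor: (1 + 0.0812)^(18/12) = 1.1242401.
Hence g_GBP = 1.081315.
r = 1.081315^(12/18) − 1 = 0.053501 → 5.35%.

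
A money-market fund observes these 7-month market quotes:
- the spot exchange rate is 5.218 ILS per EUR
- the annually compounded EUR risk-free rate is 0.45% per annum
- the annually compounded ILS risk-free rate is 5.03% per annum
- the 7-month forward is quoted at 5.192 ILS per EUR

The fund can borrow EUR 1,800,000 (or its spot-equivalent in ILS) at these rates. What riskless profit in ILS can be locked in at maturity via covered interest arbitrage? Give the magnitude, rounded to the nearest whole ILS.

T = 7/12 years.
Invest the EUR and cover forward: 1,800,000 × 1.002622544 × 5.192 = ILS 9,370,109.25.
Convert at spot and invest in ILS: 1,800,000 × 5.218 × 1.029041279 = ILS 9,665,167.31.
The quoted forward undervalues EUR, so borrow EUR, convert to ILS at spot, deposit the ILS at 5.03%, and buy EUR forward at 5.192 to cover the loan.
Arbitrage profit = |9,370,109.25 − 9,665,167.31| = ILS 295,058.

ILS 295,058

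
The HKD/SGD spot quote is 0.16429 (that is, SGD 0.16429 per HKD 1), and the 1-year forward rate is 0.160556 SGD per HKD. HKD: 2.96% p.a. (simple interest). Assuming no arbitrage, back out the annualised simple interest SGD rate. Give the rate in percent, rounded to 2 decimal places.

T = 1 year.
F/S = 0.160556/0.16429 = 0.9772719 = (growth of SGD) / (growth of HKD).
HKD growth factor: 1 + 0.0296×1 = 1.029600.
Hence g_SGD = 1.0061991.
(1.0061991 − 1)/T = 0.006199, i.e. 0.62%.

0.62%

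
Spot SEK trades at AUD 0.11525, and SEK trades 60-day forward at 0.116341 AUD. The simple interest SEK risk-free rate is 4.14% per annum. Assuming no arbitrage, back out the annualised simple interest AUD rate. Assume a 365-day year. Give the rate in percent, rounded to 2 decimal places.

9.94%

T = 60/365 years.
By CIP, F/S equals the AUD-to-SEK growth ratio: 0.116341/0.11525 = 1.0094664.
The SEK side grows by 1 + 0.0414×60/365 = 1.0068055.
That pins the AUD growth at 1.0163363.
r = (1.0163363 − 1)/(60/365) = 0.099379 → 9.94%.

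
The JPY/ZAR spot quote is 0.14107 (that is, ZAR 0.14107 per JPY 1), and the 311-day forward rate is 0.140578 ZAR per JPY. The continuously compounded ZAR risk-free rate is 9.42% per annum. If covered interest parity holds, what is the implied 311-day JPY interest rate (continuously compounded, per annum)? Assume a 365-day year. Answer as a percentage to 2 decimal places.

9.83%

T = 311/365 years.
F/S = 0.140578/0.14107 = 0.9965124 = (growth of ZAR) / (growth of JPY).
The ZAR side grows by e^(0.0942×311/365) = 1.0835726.
That pins the JPY growth at 1.0873649.
Take logs: ln 1.0873649 / (311/365) = 0.098300, so 9.83%.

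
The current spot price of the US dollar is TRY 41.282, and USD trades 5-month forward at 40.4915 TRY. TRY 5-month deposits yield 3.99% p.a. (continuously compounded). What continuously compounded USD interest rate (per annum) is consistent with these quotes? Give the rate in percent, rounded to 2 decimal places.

8.63%

T = 5/12 years.
By CIP, F/S equals the TRY-to-USD growth ratio: 40.4915/41.282 = 0.9808512.
The TRY side grows by e^(0.0399×5/12) = 1.016764.
Hence g_USD = 1.0366139.
r = ln(1.0366139)/(5/12) = 0.086303 → 8.63%.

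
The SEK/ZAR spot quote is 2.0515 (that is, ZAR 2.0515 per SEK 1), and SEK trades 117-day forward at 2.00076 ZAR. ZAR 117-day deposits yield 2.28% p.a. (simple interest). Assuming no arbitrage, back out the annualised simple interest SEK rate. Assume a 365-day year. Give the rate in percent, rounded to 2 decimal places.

10.25%

T = 117/365 years.
By CIP, F/S equals the ZAR-to-SEK growth ratio: 2.00076/2.0515 = 0.9752669.
The ZAR side grows by 1 + 0.0228×117/365 = 1.0073085.
So the SEK growth factor = 1.0328542.
(1.0328542 − 1)/T = 0.102494, i.e. 10.25%.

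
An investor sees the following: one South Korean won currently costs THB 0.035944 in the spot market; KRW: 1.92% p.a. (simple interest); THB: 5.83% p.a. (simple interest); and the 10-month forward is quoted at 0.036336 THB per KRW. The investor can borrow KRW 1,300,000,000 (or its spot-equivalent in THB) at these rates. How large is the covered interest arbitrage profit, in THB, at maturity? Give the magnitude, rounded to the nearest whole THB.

THB 1,004,774

T = 10/12 years.
Invest the KRW and cover forward: 1,300,000,000 × 1.016000 × 0.036336 = THB 47,992,588.80.
Convert at spot and invest in THB: 1,300,000,000 × 0.035944 × 1.0485833333 = THB 48,997,363.13.
The quoted forward undervalues KRW, so borrow KRW, convert to THB at spot, deposit the THB at 5.83%, and buy KRW forward at 0.036336 to cover the loan.
Arbitrage profit = |47,992,588.80 − 48,997,363.13| = THB 1,004,774.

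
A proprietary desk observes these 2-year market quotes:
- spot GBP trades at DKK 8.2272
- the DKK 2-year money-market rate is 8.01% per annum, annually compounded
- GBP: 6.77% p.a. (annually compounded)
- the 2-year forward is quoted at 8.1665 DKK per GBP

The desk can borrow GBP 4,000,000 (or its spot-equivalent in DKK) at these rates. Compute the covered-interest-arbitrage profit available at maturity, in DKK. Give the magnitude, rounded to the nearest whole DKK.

T = 2 years.
Route A — deposit GBP, sell forward: 4,000,000 × 1.13998329 × 8.1665 = DKK 37,238,694.15.
Route B — convert at spot, deposit DKK: 4,000,000 × 8.2272 × 1.16661601 = DKK 38,391,932.95.
The quoted forward undervalues GBP, so borrow GBP, convert to DKK at spot, deposit the DKK at 8.01%, and buy GBP forward at 8.1665 to cover the loan.
Arbitrage profit = |37,238,694.15 − 38,391,932.95| = DKK 1,153,239.

DKK 1,153,239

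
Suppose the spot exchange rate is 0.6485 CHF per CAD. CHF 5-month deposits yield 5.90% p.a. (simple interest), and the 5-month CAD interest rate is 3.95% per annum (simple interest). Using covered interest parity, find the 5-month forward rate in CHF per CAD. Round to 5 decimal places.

0.65368

T = 5/12 years.
Growth of 1 CHF over T: 1 + 0.0590×5/12 = 1.0245833.
CAD accumulates by 1 + 0.0395×5/12 = 1.0164583.
So F = 0.6485 × 1.0245833 / 1.0164583 = 0.6536837 (CHF/CAD).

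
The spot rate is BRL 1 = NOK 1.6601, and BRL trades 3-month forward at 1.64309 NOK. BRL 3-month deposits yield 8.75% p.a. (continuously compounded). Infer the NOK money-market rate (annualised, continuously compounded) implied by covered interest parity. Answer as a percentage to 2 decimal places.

T = 3/12 years.
CIP gives F = S · g_NOK/g_BRL, so g_NOK/g_BRL = 1.64309/1.6601 = 0.9897536.
BRL growth factor: e^(0.0875×3/12) = 1.022116.
So the NOK growth factor = 1.011643.
Take logs: ln 1.011643 / (3/12) = 0.046303, so 4.63%.

4.63%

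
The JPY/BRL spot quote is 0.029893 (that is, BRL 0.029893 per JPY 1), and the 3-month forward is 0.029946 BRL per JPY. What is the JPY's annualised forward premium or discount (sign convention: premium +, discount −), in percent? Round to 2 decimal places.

+0.71%

T = 3/12 years.
Period premium: (0.029946 − 0.029893)/0.029893 = 0.0017730.
×(1/T) gives 0.71% p.a.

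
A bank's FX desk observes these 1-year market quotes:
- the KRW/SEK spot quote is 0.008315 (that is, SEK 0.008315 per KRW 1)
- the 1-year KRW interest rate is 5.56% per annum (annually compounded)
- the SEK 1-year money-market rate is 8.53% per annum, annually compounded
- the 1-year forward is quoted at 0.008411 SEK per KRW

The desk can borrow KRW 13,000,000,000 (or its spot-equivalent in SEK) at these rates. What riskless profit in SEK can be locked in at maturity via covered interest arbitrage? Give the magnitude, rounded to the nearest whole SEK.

T = 1 year.
Keep in KRW, deliver into the forward: 13,000,000,000·1.055600·0.008411 = SEK 115,422,470.80.
Swap to SEK now, deposit: 13,000,000,000·0.008315·1.085300 = SEK 117,315,503.50.
The quoted forward undervalues KRW, so borrow KRW, convert to SEK at spot, deposit the SEK at 8.53%, and buy KRW forward at 0.008411 to cover the loan.
The gap between the two covered legs is SEK 1,893,033.

SEK 1,893,033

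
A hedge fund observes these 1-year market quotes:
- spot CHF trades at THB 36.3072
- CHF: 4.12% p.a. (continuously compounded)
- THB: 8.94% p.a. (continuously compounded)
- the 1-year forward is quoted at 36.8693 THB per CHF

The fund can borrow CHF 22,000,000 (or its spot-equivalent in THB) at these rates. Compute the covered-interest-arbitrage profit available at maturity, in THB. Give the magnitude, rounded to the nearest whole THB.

T = 1 year.
Keep in CHF, deliver into the forward: 22,000,000·1.04206049681·36.8693 = THB 845,240,903.65.
Swap to THB now, deposit: 22,000,000·36.3072·1.09351797605 = THB 873,456,668.92.
The quoted forward undervalues CHF, so borrow CHF, convert to THB at spot, deposit the THB at 8.94%, and buy CHF forward at 36.8693 to cover the loan.
The gap between the two covered legs is THB 28,215,765.

THB 28,215,765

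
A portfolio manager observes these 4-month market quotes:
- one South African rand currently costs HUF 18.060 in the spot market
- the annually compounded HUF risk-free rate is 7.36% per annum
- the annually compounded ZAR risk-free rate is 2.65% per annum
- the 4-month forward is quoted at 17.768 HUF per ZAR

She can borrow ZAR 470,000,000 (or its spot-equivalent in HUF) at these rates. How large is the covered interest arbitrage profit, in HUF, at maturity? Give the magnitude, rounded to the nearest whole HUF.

HUF 267,449,462

T = 4/12 years.
Route A — deposit ZAR, sell forward: 470,000,000 × 1.00875643439 × 17.768 = HUF 8,424,084,633.33.
Route B — convert at spot, deposit HUF: 470,000,000 × 18.060 × 1.023954913379 = HUF 8,691,534,095.74.
The quoted forward undervalues ZAR, so borrow ZAR, convert to HUF at spot, deposit the HUF at 7.36%, and buy ZAR forward at 17.768 to cover the loan.
Arbitrage profit = |8,424,084,633.33 − 8,691,534,095.74| = HUF 267,449,462.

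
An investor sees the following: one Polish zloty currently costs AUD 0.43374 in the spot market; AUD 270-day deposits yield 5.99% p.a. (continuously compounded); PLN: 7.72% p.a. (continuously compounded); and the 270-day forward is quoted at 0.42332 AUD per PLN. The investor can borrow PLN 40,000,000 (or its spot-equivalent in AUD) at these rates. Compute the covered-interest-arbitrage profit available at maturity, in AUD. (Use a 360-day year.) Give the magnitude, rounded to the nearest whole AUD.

T = 270/360 years.
Route A — deposit PLN, sell forward: 40,000,000 × 1.0596090295 × 0.42332 = AUD 17,942,147.77.
Route B — convert at spot, deposit AUD: 40,000,000 × 0.43374 × 1.0459494108 = AUD 18,146,803.90.
The quoted forward undervalues PLN, so borrow PLN, convert to AUD at spot, deposit the AUD at 5.99%, and buy PLN forward at 0.42332 to cover the loan.
Profit = 18,146,803.90 − 17,942,147.77 = AUD 204,656.

AUD 204,656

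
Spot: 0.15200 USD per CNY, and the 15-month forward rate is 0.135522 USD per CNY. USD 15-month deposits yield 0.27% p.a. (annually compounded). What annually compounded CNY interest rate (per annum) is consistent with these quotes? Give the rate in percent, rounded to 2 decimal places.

T = 15/12 years.
CIP gives F = S · g_USD/g_CNY, so g_USD/g_CNY = 0.135522/0.152 = 0.8915921.
USD growth factor: (1 + 0.0027)^(15/12) = 1.0033761.
So the CNY growth factor = 1.1253757.
r = 1.1253757^(12/15) − 1 = 0.099102 → 9.91%.

9.91%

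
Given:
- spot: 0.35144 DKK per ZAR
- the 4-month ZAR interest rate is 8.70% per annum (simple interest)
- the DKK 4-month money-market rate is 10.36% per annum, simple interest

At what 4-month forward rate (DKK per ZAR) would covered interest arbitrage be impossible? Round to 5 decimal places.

T = 4/12 years.
DKK accumulates by 1 + 0.1036×4/12 = 1.0345333.
Growth of 1 ZAR over T: 1 + 0.0870×4/12 = 1.029000.
So F = 0.35144 × 1.0345333 / 1.029000 = 0.3533298 (DKK/ZAR).

0.35333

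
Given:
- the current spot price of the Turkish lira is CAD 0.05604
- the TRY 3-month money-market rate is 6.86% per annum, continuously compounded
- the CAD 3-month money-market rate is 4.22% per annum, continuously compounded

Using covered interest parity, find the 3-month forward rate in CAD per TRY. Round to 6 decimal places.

T = 3/12 years.
Growth of 1 CAD over T: e^(0.0422×3/12) = 1.0106058.
TRY growth factor: e^(0.0686×3/12) = 1.0172979.
Forward (CAD per TRY) = 0.05604 × 1.0106058 / 1.0172979 = 0.05567135.

0.055671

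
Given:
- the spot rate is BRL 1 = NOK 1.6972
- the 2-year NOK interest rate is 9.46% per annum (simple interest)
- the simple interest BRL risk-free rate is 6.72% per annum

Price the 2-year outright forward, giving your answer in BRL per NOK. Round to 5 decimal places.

0.56205

T = 2 years.
NOK growth factor: 1 + 0.0946×2 = 1.189200.
BRL growth factor: 1 + 0.0672×2 = 1.134400.
Forward (NOK per BRL) = 1.6972 × 1.189200 / 1.134400 = 1.779187.
Quoted the other way: 1/1.779187 = 0.56205 BRL per NOK.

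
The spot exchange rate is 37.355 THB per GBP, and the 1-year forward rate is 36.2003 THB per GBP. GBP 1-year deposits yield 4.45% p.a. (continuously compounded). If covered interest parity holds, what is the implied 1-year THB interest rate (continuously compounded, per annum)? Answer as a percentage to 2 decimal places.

1.31%

T = 1 year.
F/S = 36.2003/37.355 = 0.9690885 = (growth of THB) / (growth of GBP).
The GBP side grows by e^(0.0445×1) = 1.045505.
Hence g_THB = 1.0131869.
Take logs: ln 1.0131869 / 1 = 0.013101, so 1.31%.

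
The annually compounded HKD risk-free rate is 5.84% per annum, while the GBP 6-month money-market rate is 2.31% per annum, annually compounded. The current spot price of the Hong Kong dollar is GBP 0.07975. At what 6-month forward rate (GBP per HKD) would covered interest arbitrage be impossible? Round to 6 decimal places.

0.078409

T = 6/12 years.
GBP growth factor: (1 + 0.0231)^(6/12) = 1.0114841.
HKD accumulates by (1 + 0.0584)^(6/12) = 1.0287857.
CIP: F = S · (grow GBP)/(grow HKD) = 0.07975 × 1.0114841/1.0287857 = 0.07840880 GBP per HKD.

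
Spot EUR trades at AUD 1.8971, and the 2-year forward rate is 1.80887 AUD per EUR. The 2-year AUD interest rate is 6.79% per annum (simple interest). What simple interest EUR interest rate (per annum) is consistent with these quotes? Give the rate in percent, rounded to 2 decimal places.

T = 2 years.
F/S = 1.80887/1.8971 = 0.9534922 = (growth of AUD) / (growth of EUR).
The AUD side grows by 1 + 0.0679×2 = 1.135800.
That pins the EUR growth at 1.1912001.
r = (1.1912001 − 1)/2 = 0.095600 → 9.56%.

9.56%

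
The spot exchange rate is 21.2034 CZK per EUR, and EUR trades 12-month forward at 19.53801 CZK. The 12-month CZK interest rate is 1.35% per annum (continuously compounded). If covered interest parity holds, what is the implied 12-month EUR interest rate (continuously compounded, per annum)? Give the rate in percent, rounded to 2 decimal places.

9.53%

T = 1 year.
CIP gives F = S · g_CZK/g_EUR, so g_CZK/g_EUR = 19.53801/21.2034 = 0.9214565.
CZK growth factor: e^(0.0135×1) = 1.0135915.
Hence g_EUR = 1.0999884.
Take logs: ln 1.0999884 / 1 = 0.095300, so 9.53%.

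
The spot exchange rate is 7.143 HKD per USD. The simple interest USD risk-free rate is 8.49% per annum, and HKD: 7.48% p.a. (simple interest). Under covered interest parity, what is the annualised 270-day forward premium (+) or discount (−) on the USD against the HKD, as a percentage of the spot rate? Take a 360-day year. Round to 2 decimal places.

T = 270/360 years.
F = S · g_HKD/g_USD = 7.143 × 1.056100/1.063675 = 7.092131.
(F − S)/S ÷ T = (7.092131 − 7.143)/7.143/(270/360) = -0.009495 → -0.95%.

-0.95%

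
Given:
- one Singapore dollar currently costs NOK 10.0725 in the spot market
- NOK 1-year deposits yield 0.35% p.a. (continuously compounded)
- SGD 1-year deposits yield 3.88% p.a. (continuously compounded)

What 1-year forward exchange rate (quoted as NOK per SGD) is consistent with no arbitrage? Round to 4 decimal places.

9.7231

T = 1 year.
Growth of 1 NOK over T: e^(0.0035×1) = 1.0035061.
Growth of 1 SGD over T: e^(0.0388×1) = 1.0395626.
So F = 10.0725 × 1.0035061 / 1.0395626 = 9.723142 (NOK/SGD).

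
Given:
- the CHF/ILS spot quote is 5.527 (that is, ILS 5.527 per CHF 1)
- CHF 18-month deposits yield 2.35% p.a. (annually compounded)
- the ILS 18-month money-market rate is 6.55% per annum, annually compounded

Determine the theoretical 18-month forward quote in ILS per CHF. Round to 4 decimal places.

5.8707

T = 18/12 years.
ILS accumulates by (1 + 0.0655)^(18/12) = 1.0998417.
CHF growth factor: (1 + 0.0235)^(18/12) = 1.0354563.
So F = 5.527 × 1.0998417 / 1.0354563 = 5.870673 (ILS/CHF).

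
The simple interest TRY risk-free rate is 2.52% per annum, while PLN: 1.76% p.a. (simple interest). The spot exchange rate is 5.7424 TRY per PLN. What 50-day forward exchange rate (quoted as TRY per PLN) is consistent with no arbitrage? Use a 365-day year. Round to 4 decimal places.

5.7484

T = 50/365 years.
TRY accumulates by 1 + 0.0252×50/365 = 1.0034521.
PLN accumulates by 1 + 0.0176×50/365 = 1.002411.
CIP: F = S · (grow TRY)/(grow PLN) = 5.7424 × 1.0034521/1.002411 = 5.748364 TRY per PLN.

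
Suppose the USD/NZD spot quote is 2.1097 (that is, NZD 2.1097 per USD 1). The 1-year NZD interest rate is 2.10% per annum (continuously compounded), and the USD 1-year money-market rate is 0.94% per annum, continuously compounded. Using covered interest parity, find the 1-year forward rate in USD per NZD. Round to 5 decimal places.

0.46853

T = 1 year.
NZD growth factor: e^(0.0210×1) = 1.0212221.
Growth of 1 USD over T: e^(0.0094×1) = 1.0094443.
So F = 2.1097 × 1.0212221 / 1.0094443 = 2.134315 (NZD/USD).
Quoted the other way: 1/2.134315 = 0.46853 USD per NZD.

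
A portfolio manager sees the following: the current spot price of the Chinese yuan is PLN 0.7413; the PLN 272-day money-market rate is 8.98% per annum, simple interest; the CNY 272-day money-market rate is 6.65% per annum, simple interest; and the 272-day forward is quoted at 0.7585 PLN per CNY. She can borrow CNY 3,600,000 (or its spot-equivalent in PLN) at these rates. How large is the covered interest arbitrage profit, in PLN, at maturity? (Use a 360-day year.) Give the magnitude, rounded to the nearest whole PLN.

T = 272/360 years.
Keep in CNY, deliver into the forward: 3,600,000·1.050244444·0.7585 = PLN 2,867,797.48.
Swap to PLN now, deposit: 3,600,000·0.7413·1.067848889 = PLN 2,849,746.97.
The quoted forward overvalues CNY, so borrow PLN, buy CNY at spot, deposit the CNY at 6.65%, and sell the proceeds forward at 0.7585.
Arbitrage profit = |2,867,797.48 − 2,849,746.97| = PLN 18,051.

PLN 18,051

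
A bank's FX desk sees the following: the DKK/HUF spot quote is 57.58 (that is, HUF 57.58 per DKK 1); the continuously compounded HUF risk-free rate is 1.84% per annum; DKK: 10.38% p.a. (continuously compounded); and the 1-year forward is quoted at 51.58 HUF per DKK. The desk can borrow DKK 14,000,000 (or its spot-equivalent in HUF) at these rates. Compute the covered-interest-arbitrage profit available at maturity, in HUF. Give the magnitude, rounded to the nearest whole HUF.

HUF 19,985,465

T = 1 year.
Invest the DKK and cover forward: 14,000,000 × 1.10937855702 × 51.58 = HUF 801,104,443.60.
Convert at spot and invest in HUF: 14,000,000 × 57.58 × 1.01857032304 = HUF 821,089,908.81.
The quoted forward undervalues DKK, so borrow DKK, convert to HUF at spot, deposit the HUF at 1.84%, and buy DKK forward at 51.58 to cover the loan.
Profit = 821,089,908.81 − 801,104,443.60 = HUF 19,985,465.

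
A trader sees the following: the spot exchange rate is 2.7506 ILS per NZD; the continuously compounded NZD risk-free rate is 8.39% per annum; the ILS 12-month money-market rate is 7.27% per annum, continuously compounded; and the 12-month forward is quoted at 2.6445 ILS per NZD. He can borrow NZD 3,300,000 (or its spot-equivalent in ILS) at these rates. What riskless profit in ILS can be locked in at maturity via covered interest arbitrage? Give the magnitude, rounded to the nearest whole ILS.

ILS 270,831

T = 1 year.
Route A — deposit NZD, sell forward: 3,300,000 × 1.087520136 × 2.6445 = ILS 9,490,625.10.
Route B — convert at spot, deposit ILS: 3,300,000 × 2.7506 × 1.075407866 = ILS 9,761,455.69.
The quoted forward undervalues NZD, so borrow NZD, convert to ILS at spot, deposit the ILS at 7.27%, and buy NZD forward at 2.6445 to cover the loan.
Profit = 9,761,455.69 − 9,490,625.10 = ILS 270,831.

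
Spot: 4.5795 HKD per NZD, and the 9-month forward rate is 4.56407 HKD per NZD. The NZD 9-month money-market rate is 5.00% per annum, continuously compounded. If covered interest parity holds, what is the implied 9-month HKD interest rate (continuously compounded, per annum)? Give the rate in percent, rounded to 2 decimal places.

T = 9/12 years.
F/S = 4.56407/4.5795 = 0.9966306 = (growth of HKD) / (growth of NZD).
The NZD side grows by e^(0.0500×9/12) = 1.038212.
So the HKD growth factor = 1.0347138.
Take logs: ln 1.0347138 / (9/12) = 0.045500, so 4.55%.

4.55%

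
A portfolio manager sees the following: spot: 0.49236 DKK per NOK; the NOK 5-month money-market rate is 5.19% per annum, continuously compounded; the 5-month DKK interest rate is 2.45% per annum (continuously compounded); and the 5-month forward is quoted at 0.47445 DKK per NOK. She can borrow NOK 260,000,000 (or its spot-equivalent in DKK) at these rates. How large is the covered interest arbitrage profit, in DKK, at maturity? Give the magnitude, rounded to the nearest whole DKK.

DKK 3,273,451

T = 5/12 years.
Route A — deposit NOK, sell forward: 260,000,000 × 1.02186051492 × 0.47445 = DKK 126,053,647.54.
Route B — convert at spot, deposit DKK: 260,000,000 × 0.49236 × 1.01026061612 = DKK 129,327,098.41.
The quoted forward undervalues NOK, so borrow NOK, convert to DKK at spot, deposit the DKK at 2.45%, and buy NOK forward at 0.47445 to cover the loan.
Profit = 129,327,098.41 − 126,053,647.54 = DKK 3,273,451.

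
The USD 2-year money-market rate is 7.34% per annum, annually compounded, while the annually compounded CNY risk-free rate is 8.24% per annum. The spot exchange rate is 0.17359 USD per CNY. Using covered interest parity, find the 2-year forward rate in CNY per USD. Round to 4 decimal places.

5.8577

T = 2 years.
Growth of 1 USD over T: (1 + 0.0734)^2 = 1.1521876.
Growth of 1 CNY over T: (1 + 0.0824)^2 = 1.1715898.
CIP: F = S · (grow USD)/(grow CNY) = 0.17359 × 1.1521876/1.1715898 = 0.1707152 USD per CNY.
Invert for CNY per USD: 1 / 0.1707152 = 5.8577.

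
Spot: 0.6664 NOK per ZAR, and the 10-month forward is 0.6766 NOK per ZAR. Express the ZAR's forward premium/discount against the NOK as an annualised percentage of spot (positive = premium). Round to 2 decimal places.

T = 10/12 years.
ZAR trades forward at +1.53061% vs spot over the period.
×(1/T) gives 1.84% p.a.

+1.84%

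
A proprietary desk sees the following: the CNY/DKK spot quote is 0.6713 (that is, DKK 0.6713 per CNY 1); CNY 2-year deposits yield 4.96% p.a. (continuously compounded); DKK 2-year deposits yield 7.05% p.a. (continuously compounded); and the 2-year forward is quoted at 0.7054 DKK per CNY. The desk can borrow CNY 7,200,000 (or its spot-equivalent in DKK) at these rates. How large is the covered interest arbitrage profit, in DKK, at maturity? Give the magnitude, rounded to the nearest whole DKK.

T = 2 years.
Route A — deposit CNY, sell forward: 7,200,000 × 1.104287135 × 0.7054 = DKK 5,608,541.84.
Route B — convert at spot, deposit DKK: 7,200,000 × 0.6713 × 1.151424648 = DKK 5,565,249.84.
The quoted forward overvalues CNY, so borrow DKK, buy CNY at spot, deposit the CNY at 4.96%, and sell the proceeds forward at 0.7054.
Profit = 5,608,541.84 − 5,565,249.84 = DKK 43,292.

DKK 43,292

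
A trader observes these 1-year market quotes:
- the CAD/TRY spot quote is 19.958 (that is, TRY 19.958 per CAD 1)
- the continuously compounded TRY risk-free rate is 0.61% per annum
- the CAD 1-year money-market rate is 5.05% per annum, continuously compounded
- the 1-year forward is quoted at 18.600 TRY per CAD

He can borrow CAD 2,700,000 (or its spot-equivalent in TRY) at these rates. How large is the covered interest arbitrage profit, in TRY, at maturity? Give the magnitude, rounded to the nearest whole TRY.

T = 1 year.
Keep in CAD, deliver into the forward: 2,700,000·1.0517968634·18.600 = TRY 52,821,238.48.
Swap to TRY now, deposit: 2,700,000·19.958·1.0061186429 = TRY 54,216,312.86.
The quoted forward undervalues CAD, so borrow CAD, convert to TRY at spot, deposit the TRY at 0.61%, and buy CAD forward at 18.600 to cover the loan.
Arbitrage profit = |52,821,238.48 − 54,216,312.86| = TRY 1,395,074.

TRY 1,395,074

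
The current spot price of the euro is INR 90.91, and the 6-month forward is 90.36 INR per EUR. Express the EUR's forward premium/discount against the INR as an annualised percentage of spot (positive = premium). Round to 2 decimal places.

-1.21%

T = 6/12 years.
(F − S)/S = (90.36 − 90.91)/90.91 = -0.0060499.
Per annum: -0.0060499 / (6/12) = -0.012100 = -1.21%.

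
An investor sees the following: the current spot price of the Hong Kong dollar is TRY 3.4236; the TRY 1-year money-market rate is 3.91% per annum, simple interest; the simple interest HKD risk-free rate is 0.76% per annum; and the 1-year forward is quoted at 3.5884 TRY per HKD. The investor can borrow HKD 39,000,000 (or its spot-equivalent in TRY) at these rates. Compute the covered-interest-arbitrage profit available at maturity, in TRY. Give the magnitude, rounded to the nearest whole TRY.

TRY 2,270,154

T = 1 year.
Invest the HKD and cover forward: 39,000,000 × 1.007600 × 3.5884 = TRY 141,011,201.76.
Convert at spot and invest in TRY: 39,000,000 × 3.4236 × 1.039100 = TRY 138,741,047.64.
The quoted forward overvalues HKD, so borrow TRY, buy HKD at spot, deposit the HKD at 0.76%, and sell the proceeds forward at 3.5884.
Arbitrage profit = |141,011,201.76 − 138,741,047.64| = TRY 2,270,154.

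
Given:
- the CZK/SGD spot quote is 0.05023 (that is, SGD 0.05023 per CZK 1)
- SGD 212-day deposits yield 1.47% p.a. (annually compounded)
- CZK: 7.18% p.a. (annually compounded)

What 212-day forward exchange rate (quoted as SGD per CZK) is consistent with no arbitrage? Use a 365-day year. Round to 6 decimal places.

0.048658

T = 212/365 years.
SGD growth factor: (1 + 0.0147)^(212/365) = 1.008512.
CZK accumulates by (1 + 0.0718)^(212/365) = 1.0410959.
So F = 0.05023 × 1.008512 / 1.0410959 = 0.04865792 (SGD/CZK).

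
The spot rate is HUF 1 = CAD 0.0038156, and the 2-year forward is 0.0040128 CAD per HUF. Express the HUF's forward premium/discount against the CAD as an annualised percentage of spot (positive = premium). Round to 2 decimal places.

+2.58%

T = 2 years.
Period premium: (0.0040128 − 0.0038156)/0.0038156 = 0.0516826.
Annualise by dividing by T: 0.0516826 / 2 = 0.025841 → 2.58%.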